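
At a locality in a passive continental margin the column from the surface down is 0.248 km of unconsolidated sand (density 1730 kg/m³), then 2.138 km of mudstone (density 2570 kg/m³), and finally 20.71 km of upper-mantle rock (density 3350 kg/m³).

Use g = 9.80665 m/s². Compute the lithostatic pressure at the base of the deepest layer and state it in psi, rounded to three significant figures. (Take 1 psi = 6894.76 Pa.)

107000 psi

unconsolidated sand: 1730 kg/m³ × 9.80665 m/s² × 248 m = 4.207×10^6 Pa = 610.2 psi
mudstone: 2570 kg/m³ × 9.80665 m/s² × 2138 m = 5.388×10^7 Pa = 7815 psi
upper-mantle rock: 3350 kg/m³ × 9.80665 m/s² × 20710 m = 6.804×10^8 Pa = 98679 psi
Total = 610.2 + 7815 + 98679 = 1.0710×10^5 psi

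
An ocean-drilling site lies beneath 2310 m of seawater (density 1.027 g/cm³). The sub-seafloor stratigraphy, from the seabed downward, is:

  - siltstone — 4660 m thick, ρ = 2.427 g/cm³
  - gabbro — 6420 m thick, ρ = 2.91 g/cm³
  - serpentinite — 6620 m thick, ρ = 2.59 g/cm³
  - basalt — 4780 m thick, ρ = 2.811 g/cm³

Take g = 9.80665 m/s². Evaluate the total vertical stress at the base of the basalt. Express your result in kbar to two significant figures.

6.2 kbar

seawater: 1027 kg/m³ × 9.80665 m/s² × 2310 m = 2.327×10^7 Pa = 0.2327 kbar
siltstone: 2427 kg/m³ × 9.80665 m/s² × 4660 m = 1.109×10^8 Pa = 1.109 kbar
gabbro: 2910 kg/m³ × 9.80665 m/s² × 6420 m = 1.832×10^8 Pa = 1.832 kbar
serpentinite: 2590 kg/m³ × 9.80665 m/s² × 6620 m = 1.681×10^8 Pa = 1.681 kbar
basalt: 2811 kg/m³ × 9.80665 m/s² × 4780 m = 1.318×10^8 Pa = 1.318 kbar
Total = 0.2327 + 1.109 + 1.832 + 1.681 + 1.318 = 6.1730 kbar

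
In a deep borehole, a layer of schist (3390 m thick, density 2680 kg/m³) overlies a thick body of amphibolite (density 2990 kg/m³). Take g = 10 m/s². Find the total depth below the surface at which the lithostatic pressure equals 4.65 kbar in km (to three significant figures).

Pressure at base of upper layers: 2680×10×3390 = 9.085×10^7 Pa = 0.9085 kbar
Remaining pressure to be supplied by amphibolite: 4.650×10^8 − 9.085×10^7 = 3.741×10^8 Pa
Additional depth in amphibolite = 3.741×10^8 Pa / (2990 kg/m³ × 10 m/s²) = 12513 m
Total depth = 3390 m + 12513 m = 15903 m
= 15.903 km

15.9 km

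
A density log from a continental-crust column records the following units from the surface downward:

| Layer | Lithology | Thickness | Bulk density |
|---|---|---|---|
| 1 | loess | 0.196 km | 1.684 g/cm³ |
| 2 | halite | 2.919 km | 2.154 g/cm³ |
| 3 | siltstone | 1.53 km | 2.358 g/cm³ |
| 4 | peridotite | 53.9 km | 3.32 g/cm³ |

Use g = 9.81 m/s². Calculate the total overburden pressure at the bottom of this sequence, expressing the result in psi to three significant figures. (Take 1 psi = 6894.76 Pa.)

loess: 1684 kg/m³ × 9.81 m/s² × 196 m = 3.238×10^6 Pa = 469.6 psi
halite: 2154 kg/m³ × 9.81 m/s² × 2919 m = 6.168×10^7 Pa = 8946 psi
siltstone: 2358 kg/m³ × 9.81 m/s² × 1530 m = 3.539×10^7 Pa = 5133 psi
peridotite: 3320 kg/m³ × 9.81 m/s² × 53900 m = 1.755×10^9 Pa = 2.546×10^5 psi
Total = 469.6 + 8946 + 5133 + 2.546×10^5 = 2.6916×10^5 psi

269000 psi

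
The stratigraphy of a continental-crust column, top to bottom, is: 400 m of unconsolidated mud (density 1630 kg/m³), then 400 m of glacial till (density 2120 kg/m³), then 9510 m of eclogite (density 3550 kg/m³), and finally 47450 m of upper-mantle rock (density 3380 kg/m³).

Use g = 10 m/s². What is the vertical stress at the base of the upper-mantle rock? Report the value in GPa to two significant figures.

unconsolidated mud: 1630 kg/m³ × 10 m/s² × 400 m = 6.520×10^6 Pa = 6.520×10^-3 GPa
glacial till: 2120 kg/m³ × 10 m/s² × 400 m = 8.480×10^6 Pa = 8.480×10^-3 GPa
eclogite: 3550 kg/m³ × 10 m/s² × 9510 m = 3.376×10^8 Pa = 0.3376 GPa
upper-mantle rock: 3380 kg/m³ × 10 m/s² × 47450 m = 1.604×10^9 Pa = 1.604 GPa
Total = 6.520×10^-3 + 8.480×10^-3 + 0.3376 + 1.604 = 1.9564 GPa

2.0 GPa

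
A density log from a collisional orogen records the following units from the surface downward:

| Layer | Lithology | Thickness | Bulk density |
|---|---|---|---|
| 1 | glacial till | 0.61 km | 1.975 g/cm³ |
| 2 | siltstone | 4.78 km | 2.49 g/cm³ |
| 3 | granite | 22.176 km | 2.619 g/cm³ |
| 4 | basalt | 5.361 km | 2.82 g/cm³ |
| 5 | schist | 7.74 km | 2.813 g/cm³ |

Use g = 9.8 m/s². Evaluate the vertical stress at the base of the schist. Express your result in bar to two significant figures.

11000 bar

glacial till: 1975 kg/m³ × 9.8 m/s² × 610 m = 1.181×10^7 Pa = 118.1 bar
siltstone: 2490 kg/m³ × 9.8 m/s² × 4780 m = 1.166×10^8 Pa = 1166 bar
granite: 2619 kg/m³ × 9.8 m/s² × 22176 m = 5.692×10^8 Pa = 5692 bar
basalt: 2820 kg/m³ × 9.8 m/s² × 5361 m = 1.482×10^8 Pa = 1482 bar
schist: 2813 kg/m³ × 9.8 m/s² × 7740 m = 2.134×10^8 Pa = 2134 bar
Total = 118.1 + 1166 + 5692 + 1482 + 2134 = 10592 bar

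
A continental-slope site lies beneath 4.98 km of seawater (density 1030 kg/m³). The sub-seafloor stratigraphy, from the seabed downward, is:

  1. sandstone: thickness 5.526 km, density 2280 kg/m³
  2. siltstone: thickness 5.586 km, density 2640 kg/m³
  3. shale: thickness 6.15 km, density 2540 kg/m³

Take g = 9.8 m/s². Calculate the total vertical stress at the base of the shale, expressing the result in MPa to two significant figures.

seawater: 1030 kg/m³ × 9.8 m/s² × 4980 m = 5.027×10^7 Pa = 50.27 MPa
sandstone: 2280 kg/m³ × 9.8 m/s² × 5526 m = 1.235×10^8 Pa = 123.5 MPa
siltstone: 2640 kg/m³ × 9.8 m/s² × 5586 m = 1.445×10^8 Pa = 144.5 MPa
shale: 2540 kg/m³ × 9.8 m/s² × 6150 m = 1.531×10^8 Pa = 153.1 MPa
Total = 50.27 + 123.5 + 144.5 + 153.1 = 471.35 MPa

470 MPa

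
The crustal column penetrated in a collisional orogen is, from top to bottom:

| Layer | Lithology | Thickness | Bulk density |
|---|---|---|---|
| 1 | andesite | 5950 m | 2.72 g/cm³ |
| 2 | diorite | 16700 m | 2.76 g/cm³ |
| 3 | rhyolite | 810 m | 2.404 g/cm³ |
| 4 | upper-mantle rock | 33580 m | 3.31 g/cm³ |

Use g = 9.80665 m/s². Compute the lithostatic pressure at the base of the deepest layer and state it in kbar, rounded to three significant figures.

17.2 kbar

andesite: 2720 kg/m³ × 9.80665 m/s² × 5950 m = 1.587×10^8 Pa = 1.587 kbar
diorite: 2760 kg/m³ × 9.80665 m/s² × 16700 m = 4.520×10^8 Pa = 4.520 kbar
rhyolite: 2404 kg/m³ × 9.80665 m/s² × 810 m = 1.910×10^7 Pa = 0.1910 kbar
upper-mantle rock: 3310 kg/m³ × 9.80665 m/s² × 33580 m = 1.090×10^9 Pa = 10.90 kbar
Total = 1.587 + 4.520 + 0.1910 + 10.90 = 17.198 kbar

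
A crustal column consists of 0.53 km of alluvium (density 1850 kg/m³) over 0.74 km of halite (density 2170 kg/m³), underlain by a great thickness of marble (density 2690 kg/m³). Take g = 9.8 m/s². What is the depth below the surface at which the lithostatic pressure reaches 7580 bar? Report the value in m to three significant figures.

29100 m

Pressure at base of upper layers: 1850×9.8×530 + 2170×9.8×740 = 2.535×10^7 Pa = 253.5 bar
Remaining pressure to be supplied by marble: 7.580×10^8 − 2.535×10^7 = 7.327×10^8 Pa
Additional depth in marble = 7.327×10^8 Pa / (2690 kg/m³ × 9.8 m/s²) = 27792 m
Total depth = 1270 m + 27792 m = 29062 m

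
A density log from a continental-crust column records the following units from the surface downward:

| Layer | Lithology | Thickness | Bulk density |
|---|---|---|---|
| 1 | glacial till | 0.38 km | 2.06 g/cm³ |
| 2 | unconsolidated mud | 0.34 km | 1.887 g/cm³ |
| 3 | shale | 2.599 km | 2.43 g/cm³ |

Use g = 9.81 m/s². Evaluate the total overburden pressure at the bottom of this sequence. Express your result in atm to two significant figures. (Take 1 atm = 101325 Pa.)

750 atm

glacial till: 2060 kg/m³ × 9.81 m/s² × 380 m = 7.679×10^6 Pa = 75.79 atm
unconsolidated mud: 1887 kg/m³ × 9.81 m/s² × 340 m = 6.294×10^6 Pa = 62.12 atm
shale: 2430 kg/m³ × 9.81 m/s² × 2599 m = 6.196×10^7 Pa = 611.5 atm
Total = 75.79 + 62.12 + 611.5 = 749.36 atm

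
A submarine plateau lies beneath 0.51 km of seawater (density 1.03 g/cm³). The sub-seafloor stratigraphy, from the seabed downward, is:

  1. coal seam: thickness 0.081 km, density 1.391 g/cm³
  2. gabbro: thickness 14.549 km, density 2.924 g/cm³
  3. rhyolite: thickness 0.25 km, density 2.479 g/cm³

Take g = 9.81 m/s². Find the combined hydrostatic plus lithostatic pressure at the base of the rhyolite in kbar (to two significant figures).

4.3 kbar

seawater: 1030 kg/m³ × 9.81 m/s² × 510 m = 5.153×10^6 Pa = 0.05153 kbar
coal seam: 1391 kg/m³ × 9.81 m/s² × 81 m = 1.105×10^6 Pa = 0.01105 kbar
gabbro: 2924 kg/m³ × 9.81 m/s² × 14549 m = 4.173×10^8 Pa = 4.173 kbar
rhyolite: 2479 kg/m³ × 9.81 m/s² × 250 m = 6.080×10^6 Pa = 0.06080 kbar
Total = 0.05153 + 0.01105 + 4.173 + 0.06080 = 4.2967 kbar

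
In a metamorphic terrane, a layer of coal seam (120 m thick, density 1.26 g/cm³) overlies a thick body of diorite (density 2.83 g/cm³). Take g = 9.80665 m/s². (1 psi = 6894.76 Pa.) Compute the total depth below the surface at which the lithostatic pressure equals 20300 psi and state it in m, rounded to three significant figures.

5110 m

Pressure at base of upper layers: 1260×9.80665×120 = 1.483×10^6 Pa = 215.1 psi
Remaining pressure to be supplied by diorite: 1.400×10^8 − 1.483×10^6 = 1.385×10^8 Pa
Additional depth in diorite = 1.385×10^8 Pa / (2830 kg/m³ × 9.80665 m/s²) = 4989.8 m
Total depth = 120 m + 4989.8 m = 5109.8 m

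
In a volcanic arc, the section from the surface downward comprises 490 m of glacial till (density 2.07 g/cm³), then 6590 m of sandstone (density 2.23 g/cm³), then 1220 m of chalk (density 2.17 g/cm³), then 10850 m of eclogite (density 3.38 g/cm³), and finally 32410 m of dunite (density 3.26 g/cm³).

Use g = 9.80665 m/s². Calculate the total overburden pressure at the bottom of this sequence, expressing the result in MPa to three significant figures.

glacial till: 2070 kg/m³ × 9.80665 m/s² × 490 m = 9.947×10^6 Pa = 9.947 MPa
sandstone: 2230 kg/m³ × 9.80665 m/s² × 6590 m = 1.441×10^8 Pa = 144.1 MPa
chalk: 2170 kg/m³ × 9.80665 m/s² × 1220 m = 2.596×10^7 Pa = 25.96 MPa
eclogite: 3380 kg/m³ × 9.80665 m/s² × 10850 m = 3.596×10^8 Pa = 359.6 MPa
dunite: 3260 kg/m³ × 9.80665 m/s² × 32410 m = 1.036×10^9 Pa = 1036 MPa
Total = 9.947 + 144.1 + 25.96 + 359.6 + 1036 = 1575.8 MPa

1580 MPa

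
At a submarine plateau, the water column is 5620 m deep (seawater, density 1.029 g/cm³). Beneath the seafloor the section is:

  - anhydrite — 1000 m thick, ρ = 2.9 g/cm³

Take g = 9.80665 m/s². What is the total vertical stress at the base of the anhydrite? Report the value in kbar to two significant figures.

0.85 kbar

seawater: 1029 kg/m³ × 9.80665 m/s² × 5620 m = 5.671×10^7 Pa = 0.5671 kbar
anhydrite: 2900 kg/m³ × 9.80665 m/s² × 1000 m = 2.844×10^7 Pa = 0.2844 kbar
Total = 0.5671 + 0.2844 = 0.85151 kbar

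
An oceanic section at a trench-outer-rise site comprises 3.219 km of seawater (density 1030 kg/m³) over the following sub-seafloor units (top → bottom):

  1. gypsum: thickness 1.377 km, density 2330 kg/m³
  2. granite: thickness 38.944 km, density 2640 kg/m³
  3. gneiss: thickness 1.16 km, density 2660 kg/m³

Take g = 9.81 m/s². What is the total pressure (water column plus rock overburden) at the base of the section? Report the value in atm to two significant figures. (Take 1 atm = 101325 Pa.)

seawater: 1030 kg/m³ × 9.81 m/s² × 3219 m = 3.253×10^7 Pa = 321.0 atm
gypsum: 2330 kg/m³ × 9.81 m/s² × 1377 m = 3.147×10^7 Pa = 310.6 atm
granite: 2640 kg/m³ × 9.81 m/s² × 38944 m = 1.009×10^9 Pa = 9954 atm
gneiss: 2660 kg/m³ × 9.81 m/s² × 1160 m = 3.027×10^7 Pa = 298.7 atm
Total = 321.0 + 310.6 + 9954 + 298.7 = 10884 atm

11000 atm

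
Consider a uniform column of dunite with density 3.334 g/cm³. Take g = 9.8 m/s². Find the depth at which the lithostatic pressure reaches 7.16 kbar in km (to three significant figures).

h = P/(ρg) = 7.16 kbar / (3334 kg/m³ × 9.8 m/s²) = 7.160×10^8 Pa / 32673 Pa/m = 21914 m
= 21.914 km

21.9 km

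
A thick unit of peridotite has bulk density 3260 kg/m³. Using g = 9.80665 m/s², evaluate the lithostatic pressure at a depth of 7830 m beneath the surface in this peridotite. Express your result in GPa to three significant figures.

peridotite: 3260 kg/m³ × 9.80665 m/s² × 7830 m = 2.503×10^8 Pa = 0.2503 GPa

0.250 GPa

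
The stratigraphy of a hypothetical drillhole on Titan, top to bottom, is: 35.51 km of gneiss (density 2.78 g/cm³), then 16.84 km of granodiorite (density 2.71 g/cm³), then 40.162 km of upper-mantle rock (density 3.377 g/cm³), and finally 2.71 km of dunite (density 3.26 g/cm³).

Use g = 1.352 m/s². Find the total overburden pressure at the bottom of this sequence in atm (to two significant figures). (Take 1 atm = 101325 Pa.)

3900 atm

gneiss: 2780 kg/m³ × 1.352 m/s² × 35510 m = 1.335×10^8 Pa = 1317 atm
granodiorite: 2710 kg/m³ × 1.352 m/s² × 16840 m = 6.170×10^7 Pa = 608.9 atm
upper-mantle rock: 3377 kg/m³ × 1.352 m/s² × 40162 m = 1.834×10^8 Pa = 1810 atm
dunite: 3260 kg/m³ × 1.352 m/s² × 2710 m = 1.194×10^7 Pa = 117.9 atm
Total = 1317 + 608.9 + 1810 + 117.9 = 3853.7 atm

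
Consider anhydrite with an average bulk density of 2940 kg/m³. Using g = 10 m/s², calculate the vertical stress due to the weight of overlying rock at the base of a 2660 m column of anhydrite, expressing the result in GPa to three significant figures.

anhydrite: 2940 kg/m³ × 10 m/s² × 2660 m = 7.820×10^7 Pa = 0.07820 GPa

0.0782 GPa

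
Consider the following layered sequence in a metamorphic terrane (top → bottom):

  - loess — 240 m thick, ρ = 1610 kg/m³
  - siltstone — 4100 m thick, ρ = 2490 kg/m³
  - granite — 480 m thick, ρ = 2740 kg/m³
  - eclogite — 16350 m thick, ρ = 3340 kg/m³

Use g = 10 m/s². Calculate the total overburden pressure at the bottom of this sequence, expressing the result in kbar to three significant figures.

loess: 1610 kg/m³ × 10 m/s² × 240 m = 3.864×10^6 Pa = 0.03864 kbar
siltstone: 2490 kg/m³ × 10 m/s² × 4100 m = 1.021×10^8 Pa = 1.021 kbar
granite: 2740 kg/m³ × 10 m/s² × 480 m = 1.315×10^7 Pa = 0.1315 kbar
eclogite: 3340 kg/m³ × 10 m/s² × 16350 m = 5.461×10^8 Pa = 5.461 kbar
Total = 0.03864 + 1.021 + 0.1315 + 5.461 = 6.6520 kbar

6.65 kbar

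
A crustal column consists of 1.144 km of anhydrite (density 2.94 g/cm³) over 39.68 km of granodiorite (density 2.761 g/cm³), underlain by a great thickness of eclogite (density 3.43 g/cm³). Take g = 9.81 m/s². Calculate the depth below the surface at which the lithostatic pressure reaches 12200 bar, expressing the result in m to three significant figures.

Pressure at base of upper layers: 2940×9.81×1144 + 2761×9.81×39680 = 1.108×10^9 Pa = 11077 bar
Remaining pressure to be supplied by eclogite: 1.220×10^9 − 1.108×10^9 = 1.123×10^8 Pa
Additional depth in eclogite = 1.123×10^8 Pa / (3430 kg/m³ × 9.81 m/s²) = 3336.2 m
Total depth = 40824 m + 3336.2 m = 44160 m

44200 m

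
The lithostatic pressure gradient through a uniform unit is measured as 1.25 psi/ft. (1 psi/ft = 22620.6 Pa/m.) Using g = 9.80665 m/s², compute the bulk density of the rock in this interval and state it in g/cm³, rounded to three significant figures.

ρ = (dP/dz)/g = 1.25 psi/ft / 9.80665 m/s² = 28276 Pa/m / 9.80665 m/s² = 2883.3 kg/m³
= 2.883 g/cm³

2.88 g/cm³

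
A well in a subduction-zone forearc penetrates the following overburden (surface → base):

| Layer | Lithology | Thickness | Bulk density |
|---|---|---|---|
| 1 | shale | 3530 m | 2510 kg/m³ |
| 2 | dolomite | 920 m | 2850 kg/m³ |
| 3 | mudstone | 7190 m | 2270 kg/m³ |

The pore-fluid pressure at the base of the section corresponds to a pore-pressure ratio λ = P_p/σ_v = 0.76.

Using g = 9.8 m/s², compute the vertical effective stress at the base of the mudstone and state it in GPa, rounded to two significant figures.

0.065 GPa

Overburden (lithostatic) stress σ_v:
shale: 2510 kg/m³ × 9.8 m/s² × 3530 m = 8.683×10^7 Pa = 86.83 MPa
dolomite: 2850 kg/m³ × 9.8 m/s² × 920 m = 2.570×10^7 Pa = 25.70 MPa
mudstone: 2270 kg/m³ × 9.8 m/s² × 7190 m = 1.599×10^8 Pa = 159.9 MPa
Total = 86.83 + 25.70 + 159.9 = 272.48 MPa
Pore pressure P_p = λ·σ_v = 0.76 × 272.5 MPa = 207.1 MPa
Effective stress σ' = σ_v − P_p = 272.5 − 207.1 = 65.394 MPa = 0.065394 GPa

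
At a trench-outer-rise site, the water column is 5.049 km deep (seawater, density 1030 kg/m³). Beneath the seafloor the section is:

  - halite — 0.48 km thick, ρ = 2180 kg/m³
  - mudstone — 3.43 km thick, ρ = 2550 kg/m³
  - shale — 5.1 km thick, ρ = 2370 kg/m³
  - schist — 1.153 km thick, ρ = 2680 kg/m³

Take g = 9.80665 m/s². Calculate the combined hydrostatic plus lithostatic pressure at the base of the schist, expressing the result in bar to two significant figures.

3000 bar

seawater: 1030 kg/m³ × 9.80665 m/s² × 5049 m = 5.100×10^7 Pa = 510.0 bar
halite: 2180 kg/m³ × 9.80665 m/s² × 480 m = 1.026×10^7 Pa = 102.6 bar
mudstone: 2550 kg/m³ × 9.80665 m/s² × 3430 m = 8.577×10^7 Pa = 857.7 bar
shale: 2370 kg/m³ × 9.80665 m/s² × 5100 m = 1.185×10^8 Pa = 1185 bar
schist: 2680 kg/m³ × 9.80665 m/s² × 1153 m = 3.030×10^7 Pa = 303.0 bar
Total = 510.0 + 102.6 + 857.7 + 1185 + 303.0 = 2958.7 bar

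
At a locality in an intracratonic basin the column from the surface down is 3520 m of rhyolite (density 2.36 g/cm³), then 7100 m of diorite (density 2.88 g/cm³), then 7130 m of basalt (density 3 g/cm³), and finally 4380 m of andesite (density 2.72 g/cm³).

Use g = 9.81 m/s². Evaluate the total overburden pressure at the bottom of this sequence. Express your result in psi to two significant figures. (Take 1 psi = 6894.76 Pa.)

88000 psi

rhyolite: 2360 kg/m³ × 9.81 m/s² × 3520 m = 8.149×10^7 Pa = 11820 psi
diorite: 2880 kg/m³ × 9.81 m/s² × 7100 m = 2.006×10^8 Pa = 29094 psi
basalt: 3000 kg/m³ × 9.81 m/s² × 7130 m = 2.098×10^8 Pa = 30434 psi
andesite: 2720 kg/m³ × 9.81 m/s² × 4380 m = 1.169×10^8 Pa = 16951 psi
Total = 11820 + 29094 + 30434 + 16951 = 88299 psi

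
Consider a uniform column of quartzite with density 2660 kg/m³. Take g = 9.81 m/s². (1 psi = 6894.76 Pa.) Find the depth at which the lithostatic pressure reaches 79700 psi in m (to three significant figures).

h = P/(ρg) = 79700 psi / (2660 kg/m³ × 9.81 m/s²) = 5.495×10^8 Pa / 26095 Pa/m = 21058 m

21100 m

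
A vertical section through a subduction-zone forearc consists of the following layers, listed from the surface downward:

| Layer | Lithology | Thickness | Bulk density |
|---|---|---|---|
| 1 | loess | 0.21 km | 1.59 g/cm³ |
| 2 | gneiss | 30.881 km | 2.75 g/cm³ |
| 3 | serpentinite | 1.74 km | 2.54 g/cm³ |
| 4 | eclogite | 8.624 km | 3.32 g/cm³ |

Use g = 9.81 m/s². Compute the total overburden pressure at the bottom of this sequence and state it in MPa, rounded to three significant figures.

1160 MPa

loess: 1590 kg/m³ × 9.81 m/s² × 210 m = 3.276×10^6 Pa = 3.276 MPa
gneiss: 2750 kg/m³ × 9.81 m/s² × 30881 m = 8.331×10^8 Pa = 833.1 MPa
serpentinite: 2540 kg/m³ × 9.81 m/s² × 1740 m = 4.336×10^7 Pa = 43.36 MPa
eclogite: 3320 kg/m³ × 9.81 m/s² × 8624 m = 2.809×10^8 Pa = 280.9 MPa
Total = 3.276 + 833.1 + 43.36 + 280.9 = 1160.6 MPa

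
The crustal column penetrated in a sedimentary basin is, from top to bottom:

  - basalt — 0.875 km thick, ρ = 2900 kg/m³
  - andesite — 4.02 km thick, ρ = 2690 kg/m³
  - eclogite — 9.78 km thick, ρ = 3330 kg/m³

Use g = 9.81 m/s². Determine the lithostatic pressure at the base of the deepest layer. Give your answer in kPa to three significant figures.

450000 kPa

basalt: 2900 kg/m³ × 9.81 m/s² × 875 m = 2.489×10^7 Pa = 24893 kPa
andesite: 2690 kg/m³ × 9.81 m/s² × 4020 m = 1.061×10^8 Pa = 1.061×10^5 kPa
eclogite: 3330 kg/m³ × 9.81 m/s² × 9780 m = 3.195×10^8 Pa = 3.195×10^5 kPa
Total = 24893 + 1.061×10^5 + 3.195×10^5 = 4.5046×10^5 kPa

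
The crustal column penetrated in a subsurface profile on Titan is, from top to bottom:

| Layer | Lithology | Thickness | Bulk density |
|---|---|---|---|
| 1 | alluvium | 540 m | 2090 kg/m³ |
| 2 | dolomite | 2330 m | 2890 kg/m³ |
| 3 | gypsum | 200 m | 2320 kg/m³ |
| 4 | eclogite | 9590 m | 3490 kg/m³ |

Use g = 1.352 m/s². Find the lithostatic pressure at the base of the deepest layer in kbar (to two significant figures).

0.57 kbar

alluvium: 2090 kg/m³ × 1.352 m/s² × 540 m = 1.526×10^6 Pa = 0.01526 kbar
dolomite: 2890 kg/m³ × 1.352 m/s² × 2330 m = 9.104×10^6 Pa = 0.09104 kbar
gypsum: 2320 kg/m³ × 1.352 m/s² × 200 m = 6.273×10^5 Pa = 6.273×10^-3 kbar
eclogite: 3490 kg/m³ × 1.352 m/s² × 9590 m = 4.525×10^7 Pa = 0.4525 kbar
Total = 0.01526 + 0.09104 + 6.273×10^-3 + 0.4525 = 0.56507 kbar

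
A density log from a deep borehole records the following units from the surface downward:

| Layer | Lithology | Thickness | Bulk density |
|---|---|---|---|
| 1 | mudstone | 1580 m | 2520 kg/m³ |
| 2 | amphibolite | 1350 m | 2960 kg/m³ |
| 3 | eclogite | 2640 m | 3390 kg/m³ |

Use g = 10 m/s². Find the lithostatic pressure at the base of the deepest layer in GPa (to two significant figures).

mudstone: 2520 kg/m³ × 10 m/s² × 1580 m = 3.982×10^7 Pa = 0.03982 GPa
amphibolite: 2960 kg/m³ × 10 m/s² × 1350 m = 3.996×10^7 Pa = 0.03996 GPa
eclogite: 3390 kg/m³ × 10 m/s² × 2640 m = 8.950×10^7 Pa = 0.08950 GPa
Total = 0.03982 + 0.03996 + 0.08950 = 0.16927 GPa

0.17 GPa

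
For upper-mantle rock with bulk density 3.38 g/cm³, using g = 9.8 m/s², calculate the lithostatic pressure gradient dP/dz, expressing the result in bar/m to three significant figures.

dP/dz = ρg = 3380 kg/m³ × 9.8 m/s² = 33124 Pa/m
= 33124 Pa/m × (1 bar/m / 1.0000×10^5 Pa/m) = 0.33124 bar/m

0.331 bar/m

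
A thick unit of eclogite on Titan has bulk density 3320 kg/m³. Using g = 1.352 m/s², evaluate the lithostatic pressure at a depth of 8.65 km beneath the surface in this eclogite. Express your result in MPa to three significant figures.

eclogite: 3320 kg/m³ × 1.352 m/s² × 8650 m = 3.883×10^7 Pa = 38.83 MPa

38.8 MPa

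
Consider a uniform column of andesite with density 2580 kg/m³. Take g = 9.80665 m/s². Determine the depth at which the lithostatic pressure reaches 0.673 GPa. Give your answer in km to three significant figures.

26.6 km

h = P/(ρg) = 0.673 GPa / (2580 kg/m³ × 9.80665 m/s²) = 6.730×10^8 Pa / 25301 Pa/m = 26600 m
= 26.600 km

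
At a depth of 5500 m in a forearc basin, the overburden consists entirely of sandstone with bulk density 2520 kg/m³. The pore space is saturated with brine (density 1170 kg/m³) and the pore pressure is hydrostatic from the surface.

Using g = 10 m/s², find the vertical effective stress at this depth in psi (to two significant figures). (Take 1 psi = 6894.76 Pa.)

Overburden (lithostatic) stress σ_v:
sandstone: 2520 kg/m³ × 10 m/s² × 5500 m = 1.386×10^8 Pa = 138.6 MPa
Pore pressure P_p = 1170 kg/m³ × 10 m/s² × 5500 m = 6.435×10^7 Pa = 64.35 MPa
Effective stress σ' = σ_v − P_p = 138.6 − 64.35 = 74.250 MPa = 10769 psi

11000 psi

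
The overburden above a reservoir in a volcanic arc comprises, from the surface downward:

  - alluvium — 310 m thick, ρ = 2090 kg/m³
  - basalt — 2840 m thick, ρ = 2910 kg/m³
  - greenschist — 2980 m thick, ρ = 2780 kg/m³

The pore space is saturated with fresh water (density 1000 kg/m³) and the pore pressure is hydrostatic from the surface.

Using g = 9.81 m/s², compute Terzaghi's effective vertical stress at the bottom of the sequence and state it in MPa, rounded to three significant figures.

109 MPa

Overburden (lithostatic) stress σ_v:
alluvium: 2090 kg/m³ × 9.81 m/s² × 310 m = 6.356×10^6 Pa = 6.356 MPa
basalt: 2910 kg/m³ × 9.81 m/s² × 2840 m = 8.107×10^7 Pa = 81.07 MPa
greenschist: 2780 kg/m³ × 9.81 m/s² × 2980 m = 8.127×10^7 Pa = 81.27 MPa
Total = 6.356 + 81.07 + 81.27 = 168.70 MPa
Pore pressure P_p = 1000 kg/m³ × 9.81 m/s² × 6130 m = 6.014×10^7 Pa = 60.14 MPa
Effective stress σ' = σ_v − P_p = 168.7 − 60.14 = 108.56 MPa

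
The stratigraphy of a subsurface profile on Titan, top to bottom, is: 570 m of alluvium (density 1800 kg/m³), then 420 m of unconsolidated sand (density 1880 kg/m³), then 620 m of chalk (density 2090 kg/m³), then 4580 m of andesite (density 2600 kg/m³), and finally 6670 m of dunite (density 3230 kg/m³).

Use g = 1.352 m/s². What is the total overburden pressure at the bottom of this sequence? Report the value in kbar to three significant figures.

alluvium: 1800 kg/m³ × 1.352 m/s² × 570 m = 1.387×10^6 Pa = 0.01387 kbar
unconsolidated sand: 1880 kg/m³ × 1.352 m/s² × 420 m = 1.068×10^6 Pa = 0.01068 kbar
chalk: 2090 kg/m³ × 1.352 m/s² × 620 m = 1.752×10^6 Pa = 0.01752 kbar
andesite: 2600 kg/m³ × 1.352 m/s² × 4580 m = 1.610×10^7 Pa = 0.1610 kbar
dunite: 3230 kg/m³ × 1.352 m/s² × 6670 m = 2.913×10^7 Pa = 0.2913 kbar
Total = 0.01387 + 0.01068 + 0.01752 + 0.1610 + 0.2913 = 0.49434 kbar

0.494 kbar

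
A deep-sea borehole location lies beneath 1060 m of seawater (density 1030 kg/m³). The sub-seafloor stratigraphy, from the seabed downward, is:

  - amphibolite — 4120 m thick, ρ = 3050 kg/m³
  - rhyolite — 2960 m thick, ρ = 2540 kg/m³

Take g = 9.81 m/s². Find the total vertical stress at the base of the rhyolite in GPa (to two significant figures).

0.21 GPa

seawater: 1030 kg/m³ × 9.81 m/s² × 1060 m = 1.071×10^7 Pa = 0.01071 GPa
amphibolite: 3050 kg/m³ × 9.81 m/s² × 4120 m = 1.233×10^8 Pa = 0.1233 GPa
rhyolite: 2540 kg/m³ × 9.81 m/s² × 2960 m = 7.376×10^7 Pa = 0.07376 GPa
Total = 0.01071 + 0.1233 + 0.07376 = 0.20774 GPa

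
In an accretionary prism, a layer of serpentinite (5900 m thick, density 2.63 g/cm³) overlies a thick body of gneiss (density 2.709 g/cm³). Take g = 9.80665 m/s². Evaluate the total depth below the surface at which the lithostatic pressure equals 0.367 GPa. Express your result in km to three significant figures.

Pressure at base of upper layers: 2630×9.80665×5900 = 1.522×10^8 Pa = 0.1522 GPa
Remaining pressure to be supplied by gneiss: 3.670×10^8 − 1.522×10^8 = 2.148×10^8 Pa
Additional depth in gneiss = 2.148×10^8 Pa / (2709 kg/m³ × 9.80665 m/s²) = 8086.6 m
Total depth = 5900 m + 8086.6 m = 13987 m
= 13.987 km

14.0 km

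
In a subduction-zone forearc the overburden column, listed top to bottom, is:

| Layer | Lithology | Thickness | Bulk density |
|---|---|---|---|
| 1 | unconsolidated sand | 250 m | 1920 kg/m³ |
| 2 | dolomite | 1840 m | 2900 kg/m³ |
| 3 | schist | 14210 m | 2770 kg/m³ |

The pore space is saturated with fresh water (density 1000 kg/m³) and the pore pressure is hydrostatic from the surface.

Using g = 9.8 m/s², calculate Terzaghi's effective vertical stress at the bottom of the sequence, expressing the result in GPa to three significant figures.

0.283 GPa

Overburden (lithostatic) stress σ_v:
unconsolidated sand: 1920 kg/m³ × 9.8 m/s² × 250 m = 4.704×10^6 Pa = 4.704 MPa
dolomite: 2900 kg/m³ × 9.8 m/s² × 1840 m = 5.229×10^7 Pa = 52.29 MPa
schist: 2770 kg/m³ × 9.8 m/s² × 14210 m = 3.857×10^8 Pa = 385.7 MPa
Total = 4.704 + 52.29 + 385.7 = 442.74 MPa
Pore pressure P_p = 1000 kg/m³ × 9.8 m/s² × 16300 m = 1.597×10^8 Pa = 159.7 MPa
Effective stress σ' = σ_v − P_p = 442.7 − 159.7 = 283.00 MPa = 0.28300 GPa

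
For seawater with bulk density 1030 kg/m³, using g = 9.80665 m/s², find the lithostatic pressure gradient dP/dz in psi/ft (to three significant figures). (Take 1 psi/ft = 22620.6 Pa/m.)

dP/dz = ρg = 1030 kg/m³ × 9.80665 m/s² = 10101 Pa/m
= 10101 Pa/m × (1 psi/ft / 22621 Pa/m) = 0.44653 psi/ft

0.447 psi/ft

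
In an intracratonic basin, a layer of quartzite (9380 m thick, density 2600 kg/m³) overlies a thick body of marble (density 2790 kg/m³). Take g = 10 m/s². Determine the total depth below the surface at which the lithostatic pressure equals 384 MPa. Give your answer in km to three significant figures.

14.4 km

Pressure at base of upper layers: 2600×10×9380 = 2.439×10^8 Pa = 243.9 MPa
Remaining pressure to be supplied by marble: 3.840×10^8 − 2.439×10^8 = 1.401×10^8 Pa
Additional depth in marble = 1.401×10^8 Pa / (2790 kg/m³ × 10 m/s²) = 5022.2 m
Total depth = 9380 m + 5022.2 m = 14402 m
= 14.402 km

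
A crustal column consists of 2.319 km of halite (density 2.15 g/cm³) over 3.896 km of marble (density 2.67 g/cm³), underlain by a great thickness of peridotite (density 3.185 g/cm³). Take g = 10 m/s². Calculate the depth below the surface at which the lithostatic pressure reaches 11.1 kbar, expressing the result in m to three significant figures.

Pressure at base of upper layers: 2150×10×2319 + 2670×10×3896 = 1.539×10^8 Pa = 1.539 kbar
Remaining pressure to be supplied by peridotite: 1.110×10^9 − 1.539×10^8 = 9.561×10^8 Pa
Additional depth in peridotite = 9.561×10^8 Pa / (3185 kg/m³ × 10 m/s²) = 30019 m
Total depth = 6215 m + 30019 m = 36234 m

36200 m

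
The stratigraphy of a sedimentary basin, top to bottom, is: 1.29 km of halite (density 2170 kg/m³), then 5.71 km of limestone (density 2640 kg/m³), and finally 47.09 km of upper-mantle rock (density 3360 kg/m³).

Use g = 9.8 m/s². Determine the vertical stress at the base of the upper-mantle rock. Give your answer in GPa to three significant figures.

1.73 GPa

halite: 2170 kg/m³ × 9.8 m/s² × 1290 m = 2.743×10^7 Pa = 0.02743 GPa
limestone: 2640 kg/m³ × 9.8 m/s² × 5710 m = 1.477×10^8 Pa = 0.1477 GPa
upper-mantle rock: 3360 kg/m³ × 9.8 m/s² × 47090 m = 1.551×10^9 Pa = 1.551 GPa
Total = 0.02743 + 0.1477 + 1.551 = 1.7257 GPa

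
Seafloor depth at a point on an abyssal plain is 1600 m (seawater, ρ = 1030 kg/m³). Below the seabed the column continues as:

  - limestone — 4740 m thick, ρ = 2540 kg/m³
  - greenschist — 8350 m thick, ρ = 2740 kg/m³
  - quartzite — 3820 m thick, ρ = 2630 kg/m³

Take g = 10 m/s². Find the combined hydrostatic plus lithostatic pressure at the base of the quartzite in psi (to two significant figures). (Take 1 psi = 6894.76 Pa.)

68000 psi

seawater: 1030 kg/m³ × 10 m/s² × 1600 m = 1.648×10^7 Pa = 2390 psi
limestone: 2540 kg/m³ × 10 m/s² × 4740 m = 1.204×10^8 Pa = 17462 psi
greenschist: 2740 kg/m³ × 10 m/s² × 8350 m = 2.288×10^8 Pa = 33183 psi
quartzite: 2630 kg/m³ × 10 m/s² × 3820 m = 1.005×10^8 Pa = 14571 psi
Total = 2390 + 17462 + 33183 + 14571 = 67607 psi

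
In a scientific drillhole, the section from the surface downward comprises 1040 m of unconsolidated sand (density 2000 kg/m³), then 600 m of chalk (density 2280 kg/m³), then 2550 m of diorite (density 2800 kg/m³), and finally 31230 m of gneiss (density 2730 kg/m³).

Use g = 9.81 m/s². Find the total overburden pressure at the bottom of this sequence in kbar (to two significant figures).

unconsolidated sand: 2000 kg/m³ × 9.81 m/s² × 1040 m = 2.040×10^7 Pa = 0.2040 kbar
chalk: 2280 kg/m³ × 9.81 m/s² × 600 m = 1.342×10^7 Pa = 0.1342 kbar
diorite: 2800 kg/m³ × 9.81 m/s² × 2550 m = 7.004×10^7 Pa = 0.7004 kbar
gneiss: 2730 kg/m³ × 9.81 m/s² × 31230 m = 8.364×10^8 Pa = 8.364 kbar
Total = 0.2040 + 0.1342 + 0.7004 + 8.364 = 9.4025 kbar

9.4 kbar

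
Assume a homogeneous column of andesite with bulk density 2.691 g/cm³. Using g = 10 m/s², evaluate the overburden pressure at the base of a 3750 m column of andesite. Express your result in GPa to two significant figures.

0.10 GPa

andesite: 2691 kg/m³ × 10 m/s² × 3750 m = 1.009×10^8 Pa = 0.1009 GPa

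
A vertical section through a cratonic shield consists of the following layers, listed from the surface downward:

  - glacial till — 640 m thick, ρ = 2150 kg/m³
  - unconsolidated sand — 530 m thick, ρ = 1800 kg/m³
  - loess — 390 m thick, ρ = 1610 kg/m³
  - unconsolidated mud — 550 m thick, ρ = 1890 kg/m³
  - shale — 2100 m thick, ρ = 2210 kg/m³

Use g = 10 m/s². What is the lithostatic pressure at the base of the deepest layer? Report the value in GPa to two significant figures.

glacial till: 2150 kg/m³ × 10 m/s² × 640 m = 1.376×10^7 Pa = 0.01376 GPa
unconsolidated sand: 1800 kg/m³ × 10 m/s² × 530 m = 9.540×10^6 Pa = 9.540×10^-3 GPa
loess: 1610 kg/m³ × 10 m/s² × 390 m = 6.279×10^6 Pa = 6.279×10^-3 GPa
unconsolidated mud: 1890 kg/m³ × 10 m/s² × 550 m = 1.040×10^7 Pa = 0.01039 GPa
shale: 2210 kg/m³ × 10 m/s² × 2100 m = 4.641×10^7 Pa = 0.04641 GPa
Total = 0.01376 + 9.540×10^-3 + 6.279×10^-3 + 0.01039 + 0.04641 = 0.086384 GPa

0.086 GPa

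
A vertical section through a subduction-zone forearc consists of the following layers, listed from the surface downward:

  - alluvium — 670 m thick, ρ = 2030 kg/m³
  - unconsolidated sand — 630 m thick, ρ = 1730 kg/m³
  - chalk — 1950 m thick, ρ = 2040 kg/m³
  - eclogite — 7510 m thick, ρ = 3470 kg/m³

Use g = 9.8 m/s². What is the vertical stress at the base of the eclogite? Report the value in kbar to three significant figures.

3.18 kbar

alluvium: 2030 kg/m³ × 9.8 m/s² × 670 m = 1.333×10^7 Pa = 0.1333 kbar
unconsolidated sand: 1730 kg/m³ × 9.8 m/s² × 630 m = 1.068×10^7 Pa = 0.1068 kbar
chalk: 2040 kg/m³ × 9.8 m/s² × 1950 m = 3.898×10^7 Pa = 0.3898 kbar
eclogite: 3470 kg/m³ × 9.8 m/s² × 7510 m = 2.554×10^8 Pa = 2.554 kbar
Total = 0.1333 + 0.1068 + 0.3898 + 2.554 = 3.1838 kbar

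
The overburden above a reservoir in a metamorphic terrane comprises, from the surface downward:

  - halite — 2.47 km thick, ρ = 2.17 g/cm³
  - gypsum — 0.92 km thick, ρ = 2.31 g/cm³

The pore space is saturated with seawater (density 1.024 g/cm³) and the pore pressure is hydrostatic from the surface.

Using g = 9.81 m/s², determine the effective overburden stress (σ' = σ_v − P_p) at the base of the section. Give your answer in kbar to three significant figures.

Overburden (lithostatic) stress σ_v:
halite: 2170 kg/m³ × 9.81 m/s² × 2470 m = 5.258×10^7 Pa = 52.58 MPa
gypsum: 2310 kg/m³ × 9.81 m/s² × 920 m = 2.085×10^7 Pa = 20.85 MPa
Total = 52.58 + 20.85 = 73.429 MPa
Pore pressure P_p = 1024 kg/m³ × 9.81 m/s² × 3390 m = 3.405×10^7 Pa = 34.05 MPa
Effective stress σ' = σ_v − P_p = 73.43 − 34.05 = 39.375 MPa = 0.39375 kbar

0.394 kbar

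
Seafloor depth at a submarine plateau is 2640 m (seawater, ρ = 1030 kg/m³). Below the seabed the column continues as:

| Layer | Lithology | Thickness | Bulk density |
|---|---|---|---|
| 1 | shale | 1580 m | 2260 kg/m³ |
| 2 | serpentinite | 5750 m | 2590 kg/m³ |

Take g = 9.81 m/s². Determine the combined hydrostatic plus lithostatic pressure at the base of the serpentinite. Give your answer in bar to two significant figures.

seawater: 1030 kg/m³ × 9.81 m/s² × 2640 m = 2.668×10^7 Pa = 266.8 bar
shale: 2260 kg/m³ × 9.81 m/s² × 1580 m = 3.503×10^7 Pa = 350.3 bar
serpentinite: 2590 kg/m³ × 9.81 m/s² × 5750 m = 1.461×10^8 Pa = 1461 bar
Total = 266.8 + 350.3 + 1461 = 2078.0 bar

2100 bar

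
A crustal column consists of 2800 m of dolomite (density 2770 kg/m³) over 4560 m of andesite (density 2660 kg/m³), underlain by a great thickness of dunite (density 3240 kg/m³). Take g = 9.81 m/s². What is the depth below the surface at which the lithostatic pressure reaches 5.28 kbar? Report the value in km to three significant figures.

Pressure at base of upper layers: 2770×9.81×2800 + 2660×9.81×4560 = 1.951×10^8 Pa = 1.951 kbar
Remaining pressure to be supplied by dunite: 5.280×10^8 − 1.951×10^8 = 3.329×10^8 Pa
Additional depth in dunite = 3.329×10^8 Pa / (3240 kg/m³ × 9.81 m/s²) = 10474 m
Total depth = 7360 m + 10474 m = 17834 m
= 17.834 km

17.8 km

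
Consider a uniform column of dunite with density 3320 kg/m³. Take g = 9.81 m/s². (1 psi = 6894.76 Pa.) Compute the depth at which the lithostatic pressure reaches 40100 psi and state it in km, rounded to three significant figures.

h = P/(ρg) = 40100 psi / (3320 kg/m³ × 9.81 m/s²) = 2.765×10^8 Pa / 32569 Pa/m = 8489.0 m
= 8.4890 km

8.49 km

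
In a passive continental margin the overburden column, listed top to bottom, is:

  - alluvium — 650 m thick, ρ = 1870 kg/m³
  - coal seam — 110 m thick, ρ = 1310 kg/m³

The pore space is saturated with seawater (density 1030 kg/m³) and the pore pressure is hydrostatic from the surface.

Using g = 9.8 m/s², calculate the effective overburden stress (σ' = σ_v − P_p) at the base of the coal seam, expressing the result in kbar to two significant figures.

0.057 kbar

Overburden (lithostatic) stress σ_v:
alluvium: 1870 kg/m³ × 9.8 m/s² × 650 m = 1.191×10^7 Pa = 11.91 MPa
coal seam: 1310 kg/m³ × 9.8 m/s² × 110 m = 1.412×10^6 Pa = 1.412 MPa
Total = 11.91 + 1.412 = 13.324 MPa
Pore pressure P_p = 1030 kg/m³ × 9.8 m/s² × 760 m = 7.671×10^6 Pa = 7.671 MPa
Effective stress σ' = σ_v − P_p = 13.32 − 7.671 = 5.6526 MPa = 0.056526 kbar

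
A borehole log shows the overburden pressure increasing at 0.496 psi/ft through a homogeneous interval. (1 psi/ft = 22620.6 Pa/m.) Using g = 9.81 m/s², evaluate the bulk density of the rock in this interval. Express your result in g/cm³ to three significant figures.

ρ = (dP/dz)/g = 0.496 psi/ft / 9.81 m/s² = 11220 Pa/m / 9.81 m/s² = 1143.7 kg/m³
= 1.144 g/cm³

1.14 g/cm³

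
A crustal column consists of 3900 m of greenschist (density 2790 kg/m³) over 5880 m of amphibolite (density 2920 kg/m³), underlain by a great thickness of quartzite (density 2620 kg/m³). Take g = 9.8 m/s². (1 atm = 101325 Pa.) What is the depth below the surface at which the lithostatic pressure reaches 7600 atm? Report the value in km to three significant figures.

Pressure at base of upper layers: 2790×9.8×3900 + 2920×9.8×5880 = 2.749×10^8 Pa = 2713 atm
Remaining pressure to be supplied by quartzite: 7.701×10^8 − 2.749×10^8 = 4.952×10^8 Pa
Additional depth in quartzite = 4.952×10^8 Pa / (2620 kg/m³ × 9.8 m/s²) = 19285 m
Total depth = 9780 m + 19285 m = 29065 m
= 29.065 km

29.1 km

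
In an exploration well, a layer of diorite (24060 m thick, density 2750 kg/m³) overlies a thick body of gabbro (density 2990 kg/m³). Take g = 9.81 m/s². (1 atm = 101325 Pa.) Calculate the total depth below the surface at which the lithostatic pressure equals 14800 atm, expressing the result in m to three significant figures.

53100 m

Pressure at base of upper layers: 2750×9.81×24060 = 6.491×10^8 Pa = 6406 atm
Remaining pressure to be supplied by gabbro: 1.500×10^9 − 6.491×10^8 = 8.505×10^8 Pa
Additional depth in gabbro = 8.505×10^8 Pa / (2990 kg/m³ × 9.81 m/s²) = 28997 m
Total depth = 24060 m + 28997 m = 53057 m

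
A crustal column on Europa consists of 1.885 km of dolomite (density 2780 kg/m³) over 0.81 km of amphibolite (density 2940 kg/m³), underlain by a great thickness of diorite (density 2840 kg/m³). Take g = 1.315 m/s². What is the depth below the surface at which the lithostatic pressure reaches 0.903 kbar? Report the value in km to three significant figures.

Pressure at base of upper layers: 2780×1.315×1885 + 2940×1.315×810 = 1.002×10^7 Pa = 0.1002 kbar
Remaining pressure to be supplied by diorite: 9.030×10^7 − 1.002×10^7 = 8.028×10^7 Pa
Additional depth in diorite = 8.028×10^7 Pa / (2840 kg/m³ × 1.315 m/s²) = 21496 m
Total depth = 2695 m + 21496 m = 24191 m
= 24.191 km

24.2 km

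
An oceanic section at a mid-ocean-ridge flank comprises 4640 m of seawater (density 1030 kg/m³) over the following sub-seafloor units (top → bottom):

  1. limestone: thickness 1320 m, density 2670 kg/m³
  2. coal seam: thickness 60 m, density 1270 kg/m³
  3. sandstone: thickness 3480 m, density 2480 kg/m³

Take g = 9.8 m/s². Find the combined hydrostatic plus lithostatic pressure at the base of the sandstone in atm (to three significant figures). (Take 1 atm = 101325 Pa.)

seawater: 1030 kg/m³ × 9.8 m/s² × 4640 m = 4.684×10^7 Pa = 462.2 atm
limestone: 2670 kg/m³ × 9.8 m/s² × 1320 m = 3.454×10^7 Pa = 340.9 atm
coal seam: 1270 kg/m³ × 9.8 m/s² × 60 m = 7.468×10^5 Pa = 7.370 atm
sandstone: 2480 kg/m³ × 9.8 m/s² × 3480 m = 8.458×10^7 Pa = 834.7 atm
Total = 462.2 + 340.9 + 7.370 + 834.7 = 1645.2 atm

1650 atm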